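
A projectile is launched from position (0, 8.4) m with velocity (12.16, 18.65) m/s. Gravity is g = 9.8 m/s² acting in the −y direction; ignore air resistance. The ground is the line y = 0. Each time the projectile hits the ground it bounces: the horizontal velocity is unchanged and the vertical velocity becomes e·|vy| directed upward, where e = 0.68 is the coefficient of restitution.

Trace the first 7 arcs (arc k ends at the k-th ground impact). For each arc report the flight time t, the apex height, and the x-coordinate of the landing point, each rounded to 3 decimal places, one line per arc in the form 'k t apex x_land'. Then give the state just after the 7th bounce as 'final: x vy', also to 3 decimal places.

1 4.213 26.146 51.230
2 3.142 12.090 89.432
3 2.136 5.590 115.408
4 1.453 2.585 133.073
5 0.988 1.195 145.084
6 0.672 0.553 153.252
7 0.457 0.256 158.807
final: 158.807 1.522

Arc 1: start y=8.400, vy=18.650 → t=4.213, apex=26.146, x_land=51.230, impact vy=-22.638
  bounce: vy ← 0.68·22.638 = 15.394
Arc 2: start y=0.000, vy=15.394 → t=3.142, apex=12.090, x_land=89.432, impact vy=-15.394
  bounce: vy ← 0.68·15.394 = 10.468
Arc 3: start y=0.000, vy=10.468 → t=2.136, apex=5.590, x_land=115.408, impact vy=-10.468
  bounce: vy ← 0.68·10.468 = 7.118
Arc 4: start y=0.000, vy=7.118 → t=1.453, apex=2.585, x_land=133.073, impact vy=-7.118
  bounce: vy ← 0.68·7.118 = 4.840
Arc 5: start y=0.000, vy=4.840 → t=0.988, apex=1.195, x_land=145.084, impact vy=-4.840
  bounce: vy ← 0.68·4.840 = 3.291
Arc 6: start y=0.000, vy=3.291 → t=0.672, apex=0.553, x_land=153.252, impact vy=-3.291
  bounce: vy ← 0.68·3.291 = 2.238
Arc 7: start y=0.000, vy=2.238 → t=0.457, apex=0.256, x_land=158.807, impact vy=-2.238
  bounce: vy ← 0.68·2.238 = 1.522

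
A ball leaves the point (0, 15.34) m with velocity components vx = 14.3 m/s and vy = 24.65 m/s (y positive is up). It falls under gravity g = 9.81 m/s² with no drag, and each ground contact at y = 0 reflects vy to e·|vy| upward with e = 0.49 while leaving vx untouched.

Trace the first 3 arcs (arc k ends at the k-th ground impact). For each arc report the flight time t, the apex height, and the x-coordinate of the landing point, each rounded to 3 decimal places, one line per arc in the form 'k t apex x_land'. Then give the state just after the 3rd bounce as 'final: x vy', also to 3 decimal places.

Arc 1: start y=15.340, vy=24.650 → t=5.585, apex=46.310, x_land=79.871, impact vy=-30.143
  bounce: vy ← 0.49·30.143 = 14.770
Arc 2: start y=0.000, vy=14.770 → t=3.011, apex=11.119, x_land=122.932, impact vy=-14.770
  bounce: vy ← 0.49·14.770 = 7.237
Arc 3: start y=0.000, vy=7.237 → t=1.475, apex=2.670, x_land=144.031, impact vy=-7.237
  bounce: vy ← 0.49·7.237 = 3.546

1 5.585 46.310 79.871
2 3.011 11.119 122.932
3 1.475 2.670 144.031
final: 144.031 3.546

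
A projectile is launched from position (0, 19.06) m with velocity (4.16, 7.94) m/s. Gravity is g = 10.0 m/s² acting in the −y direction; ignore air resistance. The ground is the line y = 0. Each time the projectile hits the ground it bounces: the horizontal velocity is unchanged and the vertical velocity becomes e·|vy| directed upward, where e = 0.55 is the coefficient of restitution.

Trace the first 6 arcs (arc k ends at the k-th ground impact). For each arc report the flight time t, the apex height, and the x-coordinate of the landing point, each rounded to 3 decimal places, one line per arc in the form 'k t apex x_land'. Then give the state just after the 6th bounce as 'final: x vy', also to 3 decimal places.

Arc 1: start y=19.060, vy=7.940 → t=2.902, apex=22.212, x_land=12.071, impact vy=-21.077
  bounce: vy ← 0.55·21.077 = 11.592
Arc 2: start y=0.000, vy=11.592 → t=2.318, apex=6.719, x_land=21.716, impact vy=-11.592
  bounce: vy ← 0.55·11.592 = 6.376
Arc 3: start y=0.000, vy=6.376 → t=1.275, apex=2.033, x_land=27.021, impact vy=-6.376
  bounce: vy ← 0.55·6.376 = 3.507
Arc 4: start y=0.000, vy=3.507 → t=0.701, apex=0.615, x_land=29.938, impact vy=-3.507
  bounce: vy ← 0.55·3.507 = 1.929
Arc 5: start y=0.000, vy=1.929 → t=0.386, apex=0.186, x_land=31.543, impact vy=-1.929
  bounce: vy ← 0.55·1.929 = 1.061
Arc 6: start y=0.000, vy=1.061 → t=0.212, apex=0.056, x_land=32.425, impact vy=-1.061
  bounce: vy ← 0.55·1.061 = 0.583

1 2.902 22.212 12.071
2 2.318 6.719 21.716
3 1.275 2.033 27.021
4 0.701 0.615 29.938
5 0.386 0.186 31.543
6 0.212 0.056 32.425
final: 32.425 0.583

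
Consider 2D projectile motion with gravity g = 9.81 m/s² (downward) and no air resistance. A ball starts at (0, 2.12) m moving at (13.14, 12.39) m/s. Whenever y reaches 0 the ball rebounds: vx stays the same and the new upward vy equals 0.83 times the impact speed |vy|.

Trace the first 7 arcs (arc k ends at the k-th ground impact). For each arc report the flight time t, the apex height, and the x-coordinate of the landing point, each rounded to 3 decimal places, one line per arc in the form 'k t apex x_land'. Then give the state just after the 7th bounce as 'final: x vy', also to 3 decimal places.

1 2.687 9.944 35.305
2 2.364 6.851 66.363
3 1.962 4.719 92.141
4 1.628 3.251 113.537
5 1.351 2.240 131.295
6 1.122 1.543 146.035
7 0.931 1.063 158.268
final: 158.268 3.790

Arc 1: start y=2.120, vy=12.390 → t=2.687, apex=9.944, x_land=35.305, impact vy=-13.968
  bounce: vy ← 0.83·13.968 = 11.593
Arc 2: start y=0.000, vy=11.593 → t=2.364, apex=6.851, x_land=66.363, impact vy=-11.593
  bounce: vy ← 0.83·11.593 = 9.623
Arc 3: start y=0.000, vy=9.623 → t=1.962, apex=4.719, x_land=92.141, impact vy=-9.623
  bounce: vy ← 0.83·9.623 = 7.987
Arc 4: start y=0.000, vy=7.987 → t=1.628, apex=3.251, x_land=113.537, impact vy=-7.987
  bounce: vy ← 0.83·7.987 = 6.629
Arc 5: start y=0.000, vy=6.629 → t=1.351, apex=2.240, x_land=131.295, impact vy=-6.629
  bounce: vy ← 0.83·6.629 = 5.502
Arc 6: start y=0.000, vy=5.502 → t=1.122, apex=1.543, x_land=146.035, impact vy=-5.502
  bounce: vy ← 0.83·5.502 = 4.567
Arc 7: start y=0.000, vy=4.567 → t=0.931, apex=1.063, x_land=158.268, impact vy=-4.567
  bounce: vy ← 0.83·4.567 = 3.790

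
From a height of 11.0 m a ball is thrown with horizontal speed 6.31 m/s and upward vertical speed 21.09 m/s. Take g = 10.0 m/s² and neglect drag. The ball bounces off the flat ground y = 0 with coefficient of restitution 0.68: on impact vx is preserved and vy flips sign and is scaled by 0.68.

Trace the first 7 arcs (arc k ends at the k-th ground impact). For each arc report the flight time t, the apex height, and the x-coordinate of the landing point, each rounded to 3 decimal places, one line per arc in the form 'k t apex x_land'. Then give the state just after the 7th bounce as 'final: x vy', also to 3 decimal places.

1 4.687 33.239 29.577
2 3.507 15.370 51.704
3 2.384 7.107 66.749
4 1.621 3.286 76.981
5 1.103 1.520 83.938
6 0.750 0.703 88.669
7 0.510 0.325 91.886
final: 91.886 1.733

Arc 1: start y=11.000, vy=21.090 → t=4.687, apex=33.239, x_land=29.577, impact vy=-25.783
  bounce: vy ← 0.68·25.783 = 17.533
Arc 2: start y=0.000, vy=17.533 → t=3.507, apex=15.370, x_land=51.704, impact vy=-17.533
  bounce: vy ← 0.68·17.533 = 11.922
Arc 3: start y=0.000, vy=11.922 → t=2.384, apex=7.107, x_land=66.749, impact vy=-11.922
  bounce: vy ← 0.68·11.922 = 8.107
Arc 4: start y=0.000, vy=8.107 → t=1.621, apex=3.286, x_land=76.981, impact vy=-8.107
  bounce: vy ← 0.68·8.107 = 5.513
Arc 5: start y=0.000, vy=5.513 → t=1.103, apex=1.520, x_land=83.938, impact vy=-5.513
  bounce: vy ← 0.68·5.513 = 3.749
Arc 6: start y=0.000, vy=3.749 → t=0.750, apex=0.703, x_land=88.669, impact vy=-3.749
  bounce: vy ← 0.68·3.749 = 2.549
Arc 7: start y=0.000, vy=2.549 → t=0.510, apex=0.325, x_land=91.886, impact vy=-2.549
  bounce: vy ← 0.68·2.549 = 1.733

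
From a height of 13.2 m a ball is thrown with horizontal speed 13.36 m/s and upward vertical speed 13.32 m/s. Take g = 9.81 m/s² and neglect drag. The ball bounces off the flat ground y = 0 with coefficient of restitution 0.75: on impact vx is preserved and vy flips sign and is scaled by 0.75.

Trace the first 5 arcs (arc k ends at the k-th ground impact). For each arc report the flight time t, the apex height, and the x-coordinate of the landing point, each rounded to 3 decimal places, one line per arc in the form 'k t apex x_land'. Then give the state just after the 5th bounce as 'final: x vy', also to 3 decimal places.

1 3.487 22.243 46.590
2 3.194 12.512 89.265
3 2.396 7.038 121.272
4 1.797 3.959 145.276
5 1.348 2.227 163.280
final: 163.280 4.957

Arc 1: start y=13.200, vy=13.320 → t=3.487, apex=22.243, x_land=46.590, impact vy=-20.890
  bounce: vy ← 0.75·20.890 = 15.668
Arc 2: start y=0.000, vy=15.668 → t=3.194, apex=12.512, x_land=89.265, impact vy=-15.668
  bounce: vy ← 0.75·15.668 = 11.751
Arc 3: start y=0.000, vy=11.751 → t=2.396, apex=7.038, x_land=121.272, impact vy=-11.751
  bounce: vy ← 0.75·11.751 = 8.813
Arc 4: start y=0.000, vy=8.813 → t=1.797, apex=3.959, x_land=145.276, impact vy=-8.813
  bounce: vy ← 0.75·8.813 = 6.610
Arc 5: start y=0.000, vy=6.610 → t=1.348, apex=2.227, x_land=163.280, impact vy=-6.610
  bounce: vy ← 0.75·6.610 = 4.957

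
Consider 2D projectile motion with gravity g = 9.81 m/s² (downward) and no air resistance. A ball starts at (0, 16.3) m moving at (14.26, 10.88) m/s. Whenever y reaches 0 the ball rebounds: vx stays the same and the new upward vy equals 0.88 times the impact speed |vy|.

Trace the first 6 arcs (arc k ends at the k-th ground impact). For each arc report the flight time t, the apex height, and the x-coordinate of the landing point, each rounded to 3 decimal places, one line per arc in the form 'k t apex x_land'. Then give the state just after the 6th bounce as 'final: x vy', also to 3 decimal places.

Arc 1: start y=16.300, vy=10.880 → t=3.243, apex=22.333, x_land=46.244, impact vy=-20.933
  bounce: vy ← 0.88·20.933 = 18.421
Arc 2: start y=0.000, vy=18.421 → t=3.756, apex=17.295, x_land=99.797, impact vy=-18.421
  bounce: vy ← 0.88·18.421 = 16.210
Arc 3: start y=0.000, vy=16.210 → t=3.305, apex=13.393, x_land=146.925, impact vy=-16.210
  bounce: vy ← 0.88·16.210 = 14.265
Arc 4: start y=0.000, vy=14.265 → t=2.908, apex=10.372, x_land=188.397, impact vy=-14.265
  bounce: vy ← 0.88·14.265 = 12.553
Arc 5: start y=0.000, vy=12.553 → t=2.559, apex=8.032, x_land=224.892, impact vy=-12.553
  bounce: vy ← 0.88·12.553 = 11.047
Arc 6: start y=0.000, vy=11.047 → t=2.252, apex=6.220, x_land=257.008, impact vy=-11.047
  bounce: vy ← 0.88·11.047 = 9.721

1 3.243 22.333 46.244
2 3.756 17.295 99.797
3 3.305 13.393 146.925
4 2.908 10.372 188.397
5 2.559 8.032 224.892
6 2.252 6.220 257.008
final: 257.008 9.721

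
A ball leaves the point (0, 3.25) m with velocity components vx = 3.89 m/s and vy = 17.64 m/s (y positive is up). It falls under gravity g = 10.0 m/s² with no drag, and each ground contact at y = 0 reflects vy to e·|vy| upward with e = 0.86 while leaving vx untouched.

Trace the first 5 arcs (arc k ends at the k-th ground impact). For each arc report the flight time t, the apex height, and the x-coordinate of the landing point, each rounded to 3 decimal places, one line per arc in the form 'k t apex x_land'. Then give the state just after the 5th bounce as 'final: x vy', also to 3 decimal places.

Arc 1: start y=3.250, vy=17.640 → t=3.704, apex=18.808, x_land=14.407, impact vy=-19.395
  bounce: vy ← 0.86·19.395 = 16.680
Arc 2: start y=0.000, vy=16.680 → t=3.336, apex=13.911, x_land=27.384, impact vy=-16.680
  bounce: vy ← 0.86·16.680 = 14.345
Arc 3: start y=0.000, vy=14.345 → t=2.869, apex=10.288, x_land=38.544, impact vy=-14.345
  bounce: vy ← 0.86·14.345 = 12.336
Arc 4: start y=0.000, vy=12.336 → t=2.467, apex=7.609, x_land=48.141, impact vy=-12.336
  bounce: vy ← 0.86·12.336 = 10.609
Arc 5: start y=0.000, vy=10.609 → t=2.122, apex=5.628, x_land=56.395, impact vy=-10.609
  bounce: vy ← 0.86·10.609 = 9.124

1 3.704 18.808 14.407
2 3.336 13.911 27.384
3 2.869 10.288 38.544
4 2.467 7.609 48.141
5 2.122 5.628 56.395
final: 56.395 9.124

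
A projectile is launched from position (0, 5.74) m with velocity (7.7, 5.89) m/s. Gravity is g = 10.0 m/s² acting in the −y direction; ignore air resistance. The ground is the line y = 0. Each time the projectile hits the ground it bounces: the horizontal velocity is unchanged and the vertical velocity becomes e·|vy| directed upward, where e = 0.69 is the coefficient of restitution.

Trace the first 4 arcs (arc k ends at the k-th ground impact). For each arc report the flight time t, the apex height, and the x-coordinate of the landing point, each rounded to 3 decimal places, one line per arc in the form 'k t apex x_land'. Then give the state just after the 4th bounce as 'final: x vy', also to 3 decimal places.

1 1.812 7.475 13.950
2 1.687 3.559 26.942
3 1.164 1.694 35.906
4 0.803 0.807 42.092
final: 42.092 2.771

Arc 1: start y=5.740, vy=5.890 → t=1.812, apex=7.475, x_land=13.950, impact vy=-12.227
  bounce: vy ← 0.69·12.227 = 8.436
Arc 2: start y=0.000, vy=8.436 → t=1.687, apex=3.559, x_land=26.942, impact vy=-8.436
  bounce: vy ← 0.69·8.436 = 5.821
Arc 3: start y=0.000, vy=5.821 → t=1.164, apex=1.694, x_land=35.906, impact vy=-5.821
  bounce: vy ← 0.69·5.821 = 4.017
Arc 4: start y=0.000, vy=4.017 → t=0.803, apex=0.807, x_land=42.092, impact vy=-4.017
  bounce: vy ← 0.69·4.017 = 2.771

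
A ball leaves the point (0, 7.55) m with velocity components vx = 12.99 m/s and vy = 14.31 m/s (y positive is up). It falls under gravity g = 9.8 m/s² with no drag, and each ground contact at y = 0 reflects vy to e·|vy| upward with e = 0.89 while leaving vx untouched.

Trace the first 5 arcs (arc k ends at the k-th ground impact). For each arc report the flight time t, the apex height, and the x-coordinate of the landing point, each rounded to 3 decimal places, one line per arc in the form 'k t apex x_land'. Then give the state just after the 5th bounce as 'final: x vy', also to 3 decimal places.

1 3.377 17.998 43.864
2 3.411 14.256 88.177
3 3.036 11.292 127.617
4 2.702 8.945 162.718
5 2.405 7.085 193.958
final: 193.958 10.488

Arc 1: start y=7.550, vy=14.310 → t=3.377, apex=17.998, x_land=43.864, impact vy=-18.782
  bounce: vy ← 0.89·18.782 = 16.716
Arc 2: start y=0.000, vy=16.716 → t=3.411, apex=14.256, x_land=88.177, impact vy=-16.716
  bounce: vy ← 0.89·16.716 = 14.877
Arc 3: start y=0.000, vy=14.877 → t=3.036, apex=11.292, x_land=127.617, impact vy=-14.877
  bounce: vy ← 0.89·14.877 = 13.241
Arc 4: start y=0.000, vy=13.241 → t=2.702, apex=8.945, x_land=162.718, impact vy=-13.241
  bounce: vy ← 0.89·13.241 = 11.784
Arc 5: start y=0.000, vy=11.784 → t=2.405, apex=7.085, x_land=193.958, impact vy=-11.784
  bounce: vy ← 0.89·11.784 = 10.488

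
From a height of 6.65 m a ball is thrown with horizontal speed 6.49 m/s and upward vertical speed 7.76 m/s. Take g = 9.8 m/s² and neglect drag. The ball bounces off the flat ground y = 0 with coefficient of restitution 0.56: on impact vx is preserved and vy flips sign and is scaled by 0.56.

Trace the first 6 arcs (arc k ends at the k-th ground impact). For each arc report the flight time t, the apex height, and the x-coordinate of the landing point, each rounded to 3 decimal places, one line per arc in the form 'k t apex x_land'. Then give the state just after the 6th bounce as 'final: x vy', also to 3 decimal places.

Arc 1: start y=6.650, vy=7.760 → t=2.200, apex=9.722, x_land=14.281, impact vy=-13.804
  bounce: vy ← 0.56·13.804 = 7.730
Arc 2: start y=0.000, vy=7.730 → t=1.578, apex=3.049, x_land=24.520, impact vy=-7.730
  bounce: vy ← 0.56·7.730 = 4.329
Arc 3: start y=0.000, vy=4.329 → t=0.883, apex=0.956, x_land=30.253, impact vy=-4.329
  bounce: vy ← 0.56·4.329 = 2.424
Arc 4: start y=0.000, vy=2.424 → t=0.495, apex=0.300, x_land=33.464, impact vy=-2.424
  bounce: vy ← 0.56·2.424 = 1.358
Arc 5: start y=0.000, vy=1.358 → t=0.277, apex=0.094, x_land=35.262, impact vy=-1.358
  bounce: vy ← 0.56·1.358 = 0.760
Arc 6: start y=0.000, vy=0.760 → t=0.155, apex=0.029, x_land=36.269, impact vy=-0.760
  bounce: vy ← 0.56·0.760 = 0.426

1 2.200 9.722 14.281
2 1.578 3.049 24.520
3 0.883 0.956 30.253
4 0.495 0.300 33.464
5 0.277 0.094 35.262
6 0.155 0.029 36.269
final: 36.269 0.426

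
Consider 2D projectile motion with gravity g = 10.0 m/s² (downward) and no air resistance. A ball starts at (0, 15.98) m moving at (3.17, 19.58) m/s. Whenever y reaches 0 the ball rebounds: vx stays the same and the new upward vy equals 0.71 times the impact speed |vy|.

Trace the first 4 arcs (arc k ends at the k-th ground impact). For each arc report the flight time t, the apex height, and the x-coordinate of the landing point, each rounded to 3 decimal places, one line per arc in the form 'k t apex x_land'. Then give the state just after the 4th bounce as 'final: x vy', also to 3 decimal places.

Arc 1: start y=15.980, vy=19.580 → t=4.609, apex=35.149, x_land=14.612, impact vy=-26.514
  bounce: vy ← 0.71·26.514 = 18.825
Arc 2: start y=0.000, vy=18.825 → t=3.765, apex=17.719, x_land=26.547, impact vy=-18.825
  bounce: vy ← 0.71·18.825 = 13.366
Arc 3: start y=0.000, vy=13.366 → t=2.673, apex=8.932, x_land=35.020, impact vy=-13.366
  bounce: vy ← 0.71·13.366 = 9.490
Arc 4: start y=0.000, vy=9.490 → t=1.898, apex=4.503, x_land=41.037, impact vy=-9.490
  bounce: vy ← 0.71·9.490 = 6.738

1 4.609 35.149 14.612
2 3.765 17.719 26.547
3 2.673 8.932 35.020
4 1.898 4.503 41.037
final: 41.037 6.738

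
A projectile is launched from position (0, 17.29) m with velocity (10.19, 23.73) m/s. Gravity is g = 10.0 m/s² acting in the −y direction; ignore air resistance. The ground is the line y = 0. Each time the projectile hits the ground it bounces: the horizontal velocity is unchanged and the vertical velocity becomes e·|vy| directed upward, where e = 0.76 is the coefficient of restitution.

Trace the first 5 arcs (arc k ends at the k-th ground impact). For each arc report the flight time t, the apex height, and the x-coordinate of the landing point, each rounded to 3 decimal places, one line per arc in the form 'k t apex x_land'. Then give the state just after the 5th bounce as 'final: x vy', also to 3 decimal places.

1 5.388 45.446 54.902
2 4.583 26.249 101.598
3 3.483 15.162 137.087
4 2.647 8.757 164.058
5 2.012 5.058 184.557
final: 184.557 7.644

Arc 1: start y=17.290, vy=23.730 → t=5.388, apex=45.446, x_land=54.902, impact vy=-30.148
  bounce: vy ← 0.76·30.148 = 22.913
Arc 2: start y=0.000, vy=22.913 → t=4.583, apex=26.249, x_land=101.598, impact vy=-22.913
  bounce: vy ← 0.76·22.913 = 17.414
Arc 3: start y=0.000, vy=17.414 → t=3.483, apex=15.162, x_land=137.087, impact vy=-17.414
  bounce: vy ← 0.76·17.414 = 13.234
Arc 4: start y=0.000, vy=13.234 → t=2.647, apex=8.757, x_land=164.058, impact vy=-13.234
  bounce: vy ← 0.76·13.234 = 10.058
Arc 5: start y=0.000, vy=10.058 → t=2.012, apex=5.058, x_land=184.557, impact vy=-10.058
  bounce: vy ← 0.76·10.058 = 7.644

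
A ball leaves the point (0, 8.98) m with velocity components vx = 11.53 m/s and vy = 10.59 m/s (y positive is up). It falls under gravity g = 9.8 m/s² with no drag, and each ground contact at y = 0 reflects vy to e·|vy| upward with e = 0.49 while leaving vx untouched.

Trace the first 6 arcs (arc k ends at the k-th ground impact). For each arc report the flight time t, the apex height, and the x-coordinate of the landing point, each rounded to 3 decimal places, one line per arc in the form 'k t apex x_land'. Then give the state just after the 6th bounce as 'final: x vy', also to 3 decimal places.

1 2.813 14.702 32.431
2 1.698 3.530 52.004
3 0.832 0.848 61.594
4 0.408 0.203 66.293
5 0.200 0.049 68.596
6 0.098 0.012 69.724
final: 69.724 0.235

Arc 1: start y=8.980, vy=10.590 → t=2.813, apex=14.702, x_land=32.431, impact vy=-16.975
  bounce: vy ← 0.49·16.975 = 8.318
Arc 2: start y=0.000, vy=8.318 → t=1.698, apex=3.530, x_land=52.004, impact vy=-8.318
  bounce: vy ← 0.49·8.318 = 4.076
Arc 3: start y=0.000, vy=4.076 → t=0.832, apex=0.848, x_land=61.594, impact vy=-4.076
  bounce: vy ← 0.49·4.076 = 1.997
Arc 4: start y=0.000, vy=1.997 → t=0.408, apex=0.203, x_land=66.293, impact vy=-1.997
  bounce: vy ← 0.49·1.997 = 0.979
Arc 5: start y=0.000, vy=0.979 → t=0.200, apex=0.049, x_land=68.596, impact vy=-0.979
  bounce: vy ← 0.49·0.979 = 0.480
Arc 6: start y=0.000, vy=0.480 → t=0.098, apex=0.012, x_land=69.724, impact vy=-0.480
  bounce: vy ← 0.49·0.480 = 0.235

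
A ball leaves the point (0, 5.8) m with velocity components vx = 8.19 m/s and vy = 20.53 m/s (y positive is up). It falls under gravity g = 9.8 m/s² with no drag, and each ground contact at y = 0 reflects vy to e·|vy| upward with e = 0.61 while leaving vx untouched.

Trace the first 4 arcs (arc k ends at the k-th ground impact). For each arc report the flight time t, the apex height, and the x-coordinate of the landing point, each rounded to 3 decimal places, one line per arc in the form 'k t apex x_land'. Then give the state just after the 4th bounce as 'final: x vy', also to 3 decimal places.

1 4.455 27.304 36.490
2 2.880 10.160 60.077
3 1.757 3.780 74.464
4 1.072 1.407 83.241
final: 83.241 3.203

Arc 1: start y=5.800, vy=20.530 → t=4.455, apex=27.304, x_land=36.490, impact vy=-23.134
  bounce: vy ← 0.61·23.134 = 14.111
Arc 2: start y=0.000, vy=14.111 → t=2.880, apex=10.160, x_land=60.077, impact vy=-14.111
  bounce: vy ← 0.61·14.111 = 8.608
Arc 3: start y=0.000, vy=8.608 → t=1.757, apex=3.780, x_land=74.464, impact vy=-8.608
  bounce: vy ← 0.61·8.608 = 5.251
Arc 4: start y=0.000, vy=5.251 → t=1.072, apex=1.407, x_land=83.241, impact vy=-5.251
  bounce: vy ← 0.61·5.251 = 3.203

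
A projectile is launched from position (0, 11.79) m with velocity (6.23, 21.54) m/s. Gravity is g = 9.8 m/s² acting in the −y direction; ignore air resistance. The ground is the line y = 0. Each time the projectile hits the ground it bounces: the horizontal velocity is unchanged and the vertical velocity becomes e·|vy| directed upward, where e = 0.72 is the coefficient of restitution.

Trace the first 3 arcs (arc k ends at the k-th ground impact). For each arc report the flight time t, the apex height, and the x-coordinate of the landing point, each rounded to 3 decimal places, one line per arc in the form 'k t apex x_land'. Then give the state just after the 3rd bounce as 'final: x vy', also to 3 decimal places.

Arc 1: start y=11.790, vy=21.540 → t=4.888, apex=35.462, x_land=30.453, impact vy=-26.364
  bounce: vy ← 0.72·26.364 = 18.982
Arc 2: start y=0.000, vy=18.982 → t=3.874, apex=18.384, x_land=54.587, impact vy=-18.982
  bounce: vy ← 0.72·18.982 = 13.667
Arc 3: start y=0.000, vy=13.667 → t=2.789, apex=9.530, x_land=71.964, impact vy=-13.667
  bounce: vy ← 0.72·13.667 = 9.840

1 4.888 35.462 30.453
2 3.874 18.384 54.587
3 2.789 9.530 71.964
final: 71.964 9.840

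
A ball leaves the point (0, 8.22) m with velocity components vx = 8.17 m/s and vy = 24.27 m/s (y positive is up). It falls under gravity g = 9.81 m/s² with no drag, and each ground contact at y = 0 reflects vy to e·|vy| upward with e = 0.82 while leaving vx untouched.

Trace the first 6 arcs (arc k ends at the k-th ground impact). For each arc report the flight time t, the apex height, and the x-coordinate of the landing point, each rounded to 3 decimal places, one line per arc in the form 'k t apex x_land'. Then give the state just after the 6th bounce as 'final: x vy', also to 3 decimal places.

1 5.266 38.242 43.025
2 4.579 25.714 80.438
3 3.755 17.290 111.116
4 3.079 11.626 136.272
5 2.525 7.817 156.900
6 2.070 5.256 173.815
final: 173.815 8.327

Arc 1: start y=8.220, vy=24.270 → t=5.266, apex=38.242, x_land=43.025, impact vy=-27.392
  bounce: vy ← 0.82·27.392 = 22.461
Arc 2: start y=0.000, vy=22.461 → t=4.579, apex=25.714, x_land=80.438, impact vy=-22.461
  bounce: vy ← 0.82·22.461 = 18.418
Arc 3: start y=0.000, vy=18.418 → t=3.755, apex=17.290, x_land=111.116, impact vy=-18.418
  bounce: vy ← 0.82·18.418 = 15.103
Arc 4: start y=0.000, vy=15.103 → t=3.079, apex=11.626, x_land=136.272, impact vy=-15.103
  bounce: vy ← 0.82·15.103 = 12.384
Arc 5: start y=0.000, vy=12.384 → t=2.525, apex=7.817, x_land=156.900, impact vy=-12.384
  bounce: vy ← 0.82·12.384 = 10.155
Arc 6: start y=0.000, vy=10.155 → t=2.070, apex=5.256, x_land=173.815, impact vy=-10.155
  bounce: vy ← 0.82·10.155 = 8.327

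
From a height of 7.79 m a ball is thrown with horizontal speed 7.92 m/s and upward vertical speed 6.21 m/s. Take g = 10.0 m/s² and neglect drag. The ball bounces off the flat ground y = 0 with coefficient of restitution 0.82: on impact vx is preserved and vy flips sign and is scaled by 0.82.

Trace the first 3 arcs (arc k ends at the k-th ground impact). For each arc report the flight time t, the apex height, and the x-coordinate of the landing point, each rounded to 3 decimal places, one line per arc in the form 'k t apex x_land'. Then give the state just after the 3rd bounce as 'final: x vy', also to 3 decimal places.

1 2.015 9.718 15.960
2 2.286 6.535 34.068
3 1.875 4.394 48.917
final: 48.917 7.687

Arc 1: start y=7.790, vy=6.210 → t=2.015, apex=9.718, x_land=15.960, impact vy=-13.941
  bounce: vy ← 0.82·13.941 = 11.432
Arc 2: start y=0.000, vy=11.432 → t=2.286, apex=6.535, x_land=34.068, impact vy=-11.432
  bounce: vy ← 0.82·11.432 = 9.374
Arc 3: start y=0.000, vy=9.374 → t=1.875, apex=4.394, x_land=48.917, impact vy=-9.374
  bounce: vy ← 0.82·9.374 = 7.687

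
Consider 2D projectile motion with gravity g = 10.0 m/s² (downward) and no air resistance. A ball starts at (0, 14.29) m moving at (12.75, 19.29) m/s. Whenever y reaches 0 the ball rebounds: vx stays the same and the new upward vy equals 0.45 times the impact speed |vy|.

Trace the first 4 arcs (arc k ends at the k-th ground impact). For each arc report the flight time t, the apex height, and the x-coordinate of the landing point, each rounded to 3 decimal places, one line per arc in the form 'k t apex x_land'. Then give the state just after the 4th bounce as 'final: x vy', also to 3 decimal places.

1 4.494 32.895 57.298
2 2.308 6.661 86.731
3 1.039 1.349 99.976
4 0.467 0.273 105.936
final: 105.936 1.052

Arc 1: start y=14.290, vy=19.290 → t=4.494, apex=32.895, x_land=57.298, impact vy=-25.650
  bounce: vy ← 0.45·25.650 = 11.542
Arc 2: start y=0.000, vy=11.542 → t=2.308, apex=6.661, x_land=86.731, impact vy=-11.542
  bounce: vy ← 0.45·11.542 = 5.194
Arc 3: start y=0.000, vy=5.194 → t=1.039, apex=1.349, x_land=99.976, impact vy=-5.194
  bounce: vy ← 0.45·5.194 = 2.337
Arc 4: start y=0.000, vy=2.337 → t=0.467, apex=0.273, x_land=105.936, impact vy=-2.337
  bounce: vy ← 0.45·2.337 = 1.052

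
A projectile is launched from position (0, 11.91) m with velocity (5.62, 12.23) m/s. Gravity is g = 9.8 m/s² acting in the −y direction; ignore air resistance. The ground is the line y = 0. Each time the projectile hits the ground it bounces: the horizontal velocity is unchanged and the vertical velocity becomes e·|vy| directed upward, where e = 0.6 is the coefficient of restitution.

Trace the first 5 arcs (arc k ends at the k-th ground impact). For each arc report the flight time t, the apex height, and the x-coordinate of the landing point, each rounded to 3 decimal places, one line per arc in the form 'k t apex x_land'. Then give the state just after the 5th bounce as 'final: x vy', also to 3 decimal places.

Arc 1: start y=11.910, vy=12.230 → t=3.245, apex=19.541, x_land=18.237, impact vy=-19.571
  bounce: vy ← 0.6·19.571 = 11.742
Arc 2: start y=0.000, vy=11.742 → t=2.396, apex=7.035, x_land=31.704, impact vy=-11.742
  bounce: vy ← 0.6·11.742 = 7.045
Arc 3: start y=0.000, vy=7.045 → t=1.438, apex=2.533, x_land=39.785, impact vy=-7.045
  bounce: vy ← 0.6·7.045 = 4.227
Arc 4: start y=0.000, vy=4.227 → t=0.863, apex=0.912, x_land=44.634, impact vy=-4.227
  bounce: vy ← 0.6·4.227 = 2.536
Arc 5: start y=0.000, vy=2.536 → t=0.518, apex=0.328, x_land=47.543, impact vy=-2.536
  bounce: vy ← 0.6·2.536 = 1.522

1 3.245 19.541 18.237
2 2.396 7.035 31.704
3 1.438 2.533 39.785
4 0.863 0.912 44.634
5 0.518 0.328 47.543
final: 47.543 1.522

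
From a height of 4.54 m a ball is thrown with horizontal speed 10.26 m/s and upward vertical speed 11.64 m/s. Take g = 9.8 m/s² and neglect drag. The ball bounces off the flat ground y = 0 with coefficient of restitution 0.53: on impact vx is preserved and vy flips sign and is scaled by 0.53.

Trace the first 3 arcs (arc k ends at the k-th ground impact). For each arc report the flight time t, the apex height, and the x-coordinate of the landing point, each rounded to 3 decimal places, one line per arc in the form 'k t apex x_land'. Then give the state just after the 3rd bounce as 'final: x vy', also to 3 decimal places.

Arc 1: start y=4.540, vy=11.640 → t=2.717, apex=11.453, x_land=27.872, impact vy=-14.982
  bounce: vy ← 0.53·14.982 = 7.941
Arc 2: start y=0.000, vy=7.941 → t=1.621, apex=3.217, x_land=44.499, impact vy=-7.941
  bounce: vy ← 0.53·7.941 = 4.209
Arc 3: start y=0.000, vy=4.209 → t=0.859, apex=0.904, x_land=53.311, impact vy=-4.209
  bounce: vy ← 0.53·4.209 = 2.231

1 2.717 11.453 27.872
2 1.621 3.217 44.499
3 0.859 0.904 53.311
final: 53.311 2.231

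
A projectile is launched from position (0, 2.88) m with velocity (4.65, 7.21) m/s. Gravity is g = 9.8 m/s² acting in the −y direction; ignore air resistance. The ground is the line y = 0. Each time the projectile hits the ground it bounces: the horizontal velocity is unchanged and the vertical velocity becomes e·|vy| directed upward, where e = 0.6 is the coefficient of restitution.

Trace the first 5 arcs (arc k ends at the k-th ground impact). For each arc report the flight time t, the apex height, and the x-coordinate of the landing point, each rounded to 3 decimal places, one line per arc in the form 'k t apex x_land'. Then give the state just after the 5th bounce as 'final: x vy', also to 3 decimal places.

Arc 1: start y=2.880, vy=7.210 → t=1.798, apex=5.532, x_land=8.362, impact vy=-10.413
  bounce: vy ← 0.6·10.413 = 6.248
Arc 2: start y=0.000, vy=6.248 → t=1.275, apex=1.992, x_land=14.291, impact vy=-6.248
  bounce: vy ← 0.6·6.248 = 3.749
Arc 3: start y=0.000, vy=3.749 → t=0.765, apex=0.717, x_land=17.848, impact vy=-3.749
  bounce: vy ← 0.6·3.749 = 2.249
Arc 4: start y=0.000, vy=2.249 → t=0.459, apex=0.258, x_land=19.983, impact vy=-2.249
  bounce: vy ← 0.6·2.249 = 1.350
Arc 5: start y=0.000, vy=1.350 → t=0.275, apex=0.093, x_land=21.264, impact vy=-1.350
  bounce: vy ← 0.6·1.350 = 0.810

1 1.798 5.532 8.362
2 1.275 1.992 14.291
3 0.765 0.717 17.848
4 0.459 0.258 19.983
5 0.275 0.093 21.264
final: 21.264 0.810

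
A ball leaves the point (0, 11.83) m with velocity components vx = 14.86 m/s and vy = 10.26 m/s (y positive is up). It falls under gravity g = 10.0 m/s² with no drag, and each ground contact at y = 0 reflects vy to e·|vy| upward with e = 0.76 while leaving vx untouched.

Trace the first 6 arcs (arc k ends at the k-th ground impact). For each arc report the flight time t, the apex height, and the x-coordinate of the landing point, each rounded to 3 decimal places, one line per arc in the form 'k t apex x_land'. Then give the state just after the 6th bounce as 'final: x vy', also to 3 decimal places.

1 2.875 17.093 42.722
2 2.810 9.873 84.485
3 2.136 5.703 116.225
4 1.623 3.294 140.347
5 1.234 1.903 158.680
6 0.938 1.099 172.613
final: 172.613 3.563

Arc 1: start y=11.830, vy=10.260 → t=2.875, apex=17.093, x_land=42.722, impact vy=-18.490
  bounce: vy ← 0.76·18.490 = 14.052
Arc 2: start y=0.000, vy=14.052 → t=2.810, apex=9.873, x_land=84.485, impact vy=-14.052
  bounce: vy ← 0.76·14.052 = 10.680
Arc 3: start y=0.000, vy=10.680 → t=2.136, apex=5.703, x_land=116.225, impact vy=-10.680
  bounce: vy ← 0.76·10.680 = 8.117
Arc 4: start y=0.000, vy=8.117 → t=1.623, apex=3.294, x_land=140.347, impact vy=-8.117
  bounce: vy ← 0.76·8.117 = 6.169
Arc 5: start y=0.000, vy=6.169 → t=1.234, apex=1.903, x_land=158.680, impact vy=-6.169
  bounce: vy ← 0.76·6.169 = 4.688
Arc 6: start y=0.000, vy=4.688 → t=0.938, apex=1.099, x_land=172.613, impact vy=-4.688
  bounce: vy ← 0.76·4.688 = 3.563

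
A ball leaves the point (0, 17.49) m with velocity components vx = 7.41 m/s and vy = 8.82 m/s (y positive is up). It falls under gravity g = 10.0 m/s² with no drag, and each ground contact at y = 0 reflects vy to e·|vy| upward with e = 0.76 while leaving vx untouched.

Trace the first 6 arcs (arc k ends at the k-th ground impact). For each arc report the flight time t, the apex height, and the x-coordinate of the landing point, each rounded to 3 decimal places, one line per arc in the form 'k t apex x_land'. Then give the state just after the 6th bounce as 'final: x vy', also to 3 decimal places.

1 2.950 21.380 21.858
2 3.143 12.349 45.149
3 2.389 7.133 62.849
4 1.815 4.120 76.302
5 1.380 2.380 86.526
6 1.049 1.374 94.296
final: 94.296 3.985

Arc 1: start y=17.490, vy=8.820 → t=2.950, apex=21.380, x_land=21.858, impact vy=-20.678
  bounce: vy ← 0.76·20.678 = 15.716
Arc 2: start y=0.000, vy=15.716 → t=3.143, apex=12.349, x_land=45.149, impact vy=-15.716
  bounce: vy ← 0.76·15.716 = 11.944
Arc 3: start y=0.000, vy=11.944 → t=2.389, apex=7.133, x_land=62.849, impact vy=-11.944
  bounce: vy ← 0.76·11.944 = 9.077
Arc 4: start y=0.000, vy=9.077 → t=1.815, apex=4.120, x_land=76.302, impact vy=-9.077
  bounce: vy ← 0.76·9.077 = 6.899
Arc 5: start y=0.000, vy=6.899 → t=1.380, apex=2.380, x_land=86.526, impact vy=-6.899
  bounce: vy ← 0.76·6.899 = 5.243
Arc 6: start y=0.000, vy=5.243 → t=1.049, apex=1.374, x_land=94.296, impact vy=-5.243
  bounce: vy ← 0.76·5.243 = 3.985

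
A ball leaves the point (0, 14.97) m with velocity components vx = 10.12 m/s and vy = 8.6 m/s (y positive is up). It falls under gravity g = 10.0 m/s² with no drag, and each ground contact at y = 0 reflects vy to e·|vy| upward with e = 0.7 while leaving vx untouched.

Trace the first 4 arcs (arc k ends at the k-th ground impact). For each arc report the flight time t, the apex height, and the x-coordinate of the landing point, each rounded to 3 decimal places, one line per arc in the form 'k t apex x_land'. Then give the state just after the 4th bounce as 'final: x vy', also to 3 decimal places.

1 2.792 18.668 28.258
2 2.705 9.147 55.634
3 1.894 4.482 74.797
4 1.326 2.196 88.211
final: 88.211 4.639

Arc 1: start y=14.970, vy=8.600 → t=2.792, apex=18.668, x_land=28.258, impact vy=-19.323
  bounce: vy ← 0.7·19.323 = 13.526
Arc 2: start y=0.000, vy=13.526 → t=2.705, apex=9.147, x_land=55.634, impact vy=-13.526
  bounce: vy ← 0.7·13.526 = 9.468
Arc 3: start y=0.000, vy=9.468 → t=1.894, apex=4.482, x_land=74.797, impact vy=-9.468
  bounce: vy ← 0.7·9.468 = 6.628
Arc 4: start y=0.000, vy=6.628 → t=1.326, apex=2.196, x_land=88.211, impact vy=-6.628
  bounce: vy ← 0.7·6.628 = 4.639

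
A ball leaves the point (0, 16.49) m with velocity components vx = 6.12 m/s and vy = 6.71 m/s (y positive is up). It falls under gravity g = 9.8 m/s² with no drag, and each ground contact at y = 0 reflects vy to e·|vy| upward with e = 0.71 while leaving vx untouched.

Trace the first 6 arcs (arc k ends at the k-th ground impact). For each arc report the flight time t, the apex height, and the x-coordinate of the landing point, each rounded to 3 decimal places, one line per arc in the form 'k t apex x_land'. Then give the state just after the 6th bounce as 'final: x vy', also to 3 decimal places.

1 2.643 18.787 16.174
2 2.780 9.471 33.190
3 1.974 4.774 45.272
4 1.402 2.407 53.850
5 0.995 1.213 59.941
6 0.707 0.612 64.265
final: 64.265 2.458

Arc 1: start y=16.490, vy=6.710 → t=2.643, apex=18.787, x_land=16.174, impact vy=-19.189
  bounce: vy ← 0.71·19.189 = 13.624
Arc 2: start y=0.000, vy=13.624 → t=2.780, apex=9.471, x_land=33.190, impact vy=-13.624
  bounce: vy ← 0.71·13.624 = 9.673
Arc 3: start y=0.000, vy=9.673 → t=1.974, apex=4.774, x_land=45.272, impact vy=-9.673
  bounce: vy ← 0.71·9.673 = 6.868
Arc 4: start y=0.000, vy=6.868 → t=1.402, apex=2.407, x_land=53.850, impact vy=-6.868
  bounce: vy ← 0.71·6.868 = 4.876
Arc 5: start y=0.000, vy=4.876 → t=0.995, apex=1.213, x_land=59.941, impact vy=-4.876
  bounce: vy ← 0.71·4.876 = 3.462
Arc 6: start y=0.000, vy=3.462 → t=0.707, apex=0.612, x_land=64.265, impact vy=-3.462
  bounce: vy ← 0.71·3.462 = 2.458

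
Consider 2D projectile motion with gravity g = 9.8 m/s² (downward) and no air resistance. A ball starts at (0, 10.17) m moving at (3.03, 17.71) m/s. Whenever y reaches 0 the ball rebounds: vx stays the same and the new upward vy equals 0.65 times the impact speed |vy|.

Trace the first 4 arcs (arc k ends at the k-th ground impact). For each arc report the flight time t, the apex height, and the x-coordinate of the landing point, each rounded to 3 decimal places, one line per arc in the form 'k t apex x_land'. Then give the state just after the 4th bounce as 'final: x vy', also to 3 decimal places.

1 4.118 26.172 12.478
2 3.004 11.058 21.582
3 1.953 4.672 27.499
4 1.269 1.974 31.345
final: 31.345 4.043

Arc 1: start y=10.170, vy=17.710 → t=4.118, apex=26.172, x_land=12.478, impact vy=-22.649
  bounce: vy ← 0.65·22.649 = 14.722
Arc 2: start y=0.000, vy=14.722 → t=3.004, apex=11.058, x_land=21.582, impact vy=-14.722
  bounce: vy ← 0.65·14.722 = 9.569
Arc 3: start y=0.000, vy=9.569 → t=1.953, apex=4.672, x_land=27.499, impact vy=-9.569
  bounce: vy ← 0.65·9.569 = 6.220
Arc 4: start y=0.000, vy=6.220 → t=1.269, apex=1.974, x_land=31.345, impact vy=-6.220
  bounce: vy ← 0.65·6.220 = 4.043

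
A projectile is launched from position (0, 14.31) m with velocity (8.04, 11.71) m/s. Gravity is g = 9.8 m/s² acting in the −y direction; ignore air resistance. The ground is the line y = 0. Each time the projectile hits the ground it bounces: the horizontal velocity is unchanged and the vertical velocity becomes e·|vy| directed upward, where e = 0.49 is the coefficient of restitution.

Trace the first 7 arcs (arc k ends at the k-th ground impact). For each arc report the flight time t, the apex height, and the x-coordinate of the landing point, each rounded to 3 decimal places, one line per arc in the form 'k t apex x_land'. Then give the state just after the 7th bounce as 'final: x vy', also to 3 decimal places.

1 3.280 21.306 26.372
2 2.044 5.116 42.802
3 1.001 1.228 50.853
4 0.491 0.295 54.798
5 0.240 0.071 56.731
6 0.118 0.017 57.678
7 0.058 0.004 58.142
final: 58.142 0.139

Arc 1: start y=14.310, vy=11.710 → t=3.280, apex=21.306, x_land=26.372, impact vy=-20.435
  bounce: vy ← 0.49·20.435 = 10.013
Arc 2: start y=0.000, vy=10.013 → t=2.044, apex=5.116, x_land=42.802, impact vy=-10.013
  bounce: vy ← 0.49·10.013 = 4.907
Arc 3: start y=0.000, vy=4.907 → t=1.001, apex=1.228, x_land=50.853, impact vy=-4.907
  bounce: vy ← 0.49·4.907 = 2.404
Arc 4: start y=0.000, vy=2.404 → t=0.491, apex=0.295, x_land=54.798, impact vy=-2.404
  bounce: vy ← 0.49·2.404 = 1.178
Arc 5: start y=0.000, vy=1.178 → t=0.240, apex=0.071, x_land=56.731, impact vy=-1.178
  bounce: vy ← 0.49·1.178 = 0.577
Arc 6: start y=0.000, vy=0.577 → t=0.118, apex=0.017, x_land=57.678, impact vy=-0.577
  bounce: vy ← 0.49·0.577 = 0.283
Arc 7: start y=0.000, vy=0.283 → t=0.058, apex=0.004, x_land=58.142, impact vy=-0.283
  bounce: vy ← 0.49·0.283 = 0.139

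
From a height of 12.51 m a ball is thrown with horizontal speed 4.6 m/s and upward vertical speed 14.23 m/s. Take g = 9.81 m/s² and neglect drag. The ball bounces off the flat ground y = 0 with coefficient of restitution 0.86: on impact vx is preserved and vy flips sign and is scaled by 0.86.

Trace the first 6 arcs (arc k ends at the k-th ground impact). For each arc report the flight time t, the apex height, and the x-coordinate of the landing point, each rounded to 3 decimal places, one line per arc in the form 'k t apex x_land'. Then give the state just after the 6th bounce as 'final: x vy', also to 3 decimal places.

Arc 1: start y=12.510, vy=14.230 → t=3.608, apex=22.831, x_land=16.597, impact vy=-21.165
  bounce: vy ← 0.86·21.165 = 18.202
Arc 2: start y=0.000, vy=18.202 → t=3.711, apex=16.886, x_land=33.667, impact vy=-18.202
  bounce: vy ← 0.86·18.202 = 15.653
Arc 3: start y=0.000, vy=15.653 → t=3.191, apex=12.489, x_land=48.347, impact vy=-15.653
  bounce: vy ← 0.86·15.653 = 13.462
Arc 4: start y=0.000, vy=13.462 → t=2.745, apex=9.237, x_land=60.971, impact vy=-13.462
  bounce: vy ← 0.86·13.462 = 11.577
Arc 5: start y=0.000, vy=11.577 → t=2.360, apex=6.831, x_land=71.829, impact vy=-11.577
  bounce: vy ← 0.86·11.577 = 9.956
Arc 6: start y=0.000, vy=9.956 → t=2.030, apex=5.052, x_land=81.166, impact vy=-9.956
  bounce: vy ← 0.86·9.956 = 8.562

1 3.608 22.831 16.597
2 3.711 16.886 33.667
3 3.191 12.489 48.347
4 2.745 9.237 60.971
5 2.360 6.831 71.829
6 2.030 5.052 81.166
final: 81.166 8.562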